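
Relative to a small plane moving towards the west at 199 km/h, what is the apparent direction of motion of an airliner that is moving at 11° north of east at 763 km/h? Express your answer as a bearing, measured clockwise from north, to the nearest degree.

081°

Taking east as x and north as y: airliner velocity = (748.982, 145.587) km/h; small plane velocity = (-199.000, 0.000) km/h.
Velocity of airliner relative to small plane = (748.982, 145.587) − (-199.000, 0.000) = (947.982, 145.587) km/h.
Bearing = atan2(947.98, 145.59) = 81.27° clockwise from north.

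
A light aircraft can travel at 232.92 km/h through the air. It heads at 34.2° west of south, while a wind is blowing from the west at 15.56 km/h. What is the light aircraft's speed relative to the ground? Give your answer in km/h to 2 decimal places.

224.54 km/h

Taking east as x and north as y: velocity relative to the air = (-130.920, -192.644) km/h; the air relative to ground = (15.560, 0.000) km/h.
Velocity relative to ground = (-130.920, -192.644) + (15.560, 0.000) = (-115.360, -192.644) km/h.
Speed = |(-115.360, -192.644)| = 224.543 km/h.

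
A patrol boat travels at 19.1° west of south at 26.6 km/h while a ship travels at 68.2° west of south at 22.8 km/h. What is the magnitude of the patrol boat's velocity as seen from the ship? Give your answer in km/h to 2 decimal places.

20.81 km/h

Taking east as x and north as y: patrol boat velocity = (-8.704, -25.136) km/h; ship velocity = (-21.169, -8.467) km/h.
Velocity of patrol boat relative to ship = (-8.704, -25.136) − (-21.169, -8.467) = (12.465, -16.668) km/h.
Magnitude = |(12.465, -16.668)| = 20.814 km/h.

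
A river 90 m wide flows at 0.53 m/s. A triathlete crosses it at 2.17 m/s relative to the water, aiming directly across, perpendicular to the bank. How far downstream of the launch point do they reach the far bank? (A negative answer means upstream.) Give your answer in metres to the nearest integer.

22 m

Perpendicular speed = 2.170 m/s; crossing time = 90 / 2.170 = 41.475 s.
Net downstream speed = 0.530 m/s.
Drift = 0.530 × 41.475 = 21.982 m (downstream).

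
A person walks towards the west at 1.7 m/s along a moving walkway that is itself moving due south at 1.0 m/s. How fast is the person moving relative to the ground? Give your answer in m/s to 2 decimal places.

1.97 m/s

Taking east as x and north as y: moving walkway velocity = (0.000, -1.000) m/s; person velocity relative to moving walkway = (-1.700, 0.000) m/s.
Velocity relative to ground = (0.000, -1.000) + (-1.700, 0.000) = (-1.700, -1.000) m/s.
Speed = |(-1.700, -1.000)| = 1.972 m/s.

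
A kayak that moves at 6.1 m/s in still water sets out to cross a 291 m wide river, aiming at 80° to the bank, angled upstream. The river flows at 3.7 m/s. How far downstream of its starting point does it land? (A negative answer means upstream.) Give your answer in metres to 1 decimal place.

127.9 m

Perpendicular speed = 6.007 m/s; crossing time = 291 / 6.007 = 48.441 s.
Net downstream speed = 2.641 m/s.
Drift = 2.641 × 48.441 = 127.920 m (downstream).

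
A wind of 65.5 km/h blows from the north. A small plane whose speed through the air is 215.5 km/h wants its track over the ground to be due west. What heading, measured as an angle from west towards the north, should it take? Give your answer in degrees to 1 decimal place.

The wind pushes perpendicular to the desired track; the heading must have a component into the wind equal to 65.5 km/h: 215.5 sin θ = 65.5.
sin θ = 0.3039, so θ = 17.695°.

17.7°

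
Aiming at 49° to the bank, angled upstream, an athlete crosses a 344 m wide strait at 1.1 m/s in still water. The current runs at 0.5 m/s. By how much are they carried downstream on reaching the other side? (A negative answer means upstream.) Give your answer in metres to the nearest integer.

-92 m

Perpendicular speed = 0.830 m/s; crossing time = 344 / 0.830 = 414.368 s.
Net downstream speed = -0.222 m/s.
Drift = -0.222 × 414.368 = -91.851 m (upstream).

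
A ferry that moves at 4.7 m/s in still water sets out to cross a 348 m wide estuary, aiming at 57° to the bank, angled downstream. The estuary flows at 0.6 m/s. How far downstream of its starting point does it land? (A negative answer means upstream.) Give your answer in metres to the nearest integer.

279 m

Perpendicular speed = 3.942 m/s; crossing time = 348 / 3.942 = 88.286 s.
Net downstream speed = 3.160 m/s.
Drift = 3.160 × 88.286 = 278.965 m (downstream).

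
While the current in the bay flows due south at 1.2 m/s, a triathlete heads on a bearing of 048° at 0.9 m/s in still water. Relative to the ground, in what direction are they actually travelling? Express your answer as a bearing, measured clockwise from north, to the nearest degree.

Taking east as x and north as y: velocity relative to the water = (0.669, 0.602) m/s; the water relative to ground = (0.000, -1.200) m/s.
Velocity relative to ground = (0.669, 0.602) + (0.000, -1.200) = (0.669, -0.598) m/s.
Bearing = atan2(0.67, -0.60) = 131.79° clockwise from north.

132°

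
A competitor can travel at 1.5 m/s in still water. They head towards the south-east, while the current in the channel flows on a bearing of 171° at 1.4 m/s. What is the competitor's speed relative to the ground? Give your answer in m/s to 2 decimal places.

2.76 m/s

Taking east as x and north as y: velocity relative to the water = (1.061, -1.061) m/s; the water relative to ground = (0.219, -1.383) m/s.
Velocity relative to ground = (1.061, -1.061) + (0.219, -1.383) = (1.280, -2.443) m/s.
Speed = |(1.280, -2.443)| = 2.758 m/s.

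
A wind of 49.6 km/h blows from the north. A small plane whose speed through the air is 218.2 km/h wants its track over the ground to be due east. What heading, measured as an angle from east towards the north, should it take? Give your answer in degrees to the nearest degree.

The wind pushes perpendicular to the desired track; the heading must have a component into the wind equal to 49.6 km/h: 218.2 sin θ = 49.6.
sin θ = 0.2273, so θ = 13.139°.

13°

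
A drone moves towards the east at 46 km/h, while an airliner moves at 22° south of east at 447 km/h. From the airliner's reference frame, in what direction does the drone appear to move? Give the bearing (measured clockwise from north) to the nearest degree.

294°

Taking east as x and north as y: drone velocity = (46.000, 0.000) km/h; airliner velocity = (414.451, -167.449) km/h.
Velocity of drone relative to airliner = (46.000, 0.000) − (414.451, -167.449) = (-368.451, 167.449) km/h.
Bearing = atan2(-368.45, 167.45) = 294.44° clockwise from north.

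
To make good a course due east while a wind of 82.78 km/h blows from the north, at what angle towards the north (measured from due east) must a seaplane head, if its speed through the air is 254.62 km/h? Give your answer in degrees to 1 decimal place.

19.0°

The wind pushes perpendicular to the desired track; the heading must have a component into the wind equal to 82.78 km/h: 254.62 sin θ = 82.78.
sin θ = 0.3251, so θ = 18.972°.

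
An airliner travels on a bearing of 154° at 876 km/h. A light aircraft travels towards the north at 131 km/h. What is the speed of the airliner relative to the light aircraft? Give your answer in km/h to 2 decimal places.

995.40 km/h

Taking east as x and north as y: airliner velocity = (384.013, -787.344) km/h; light aircraft velocity = (0.000, 131.000) km/h.
Velocity of airliner relative to light aircraft = (384.013, -787.344) − (0.000, 131.000) = (384.013, -918.344) km/h.
Magnitude = |(384.013, -918.344)| = 995.400 km/h.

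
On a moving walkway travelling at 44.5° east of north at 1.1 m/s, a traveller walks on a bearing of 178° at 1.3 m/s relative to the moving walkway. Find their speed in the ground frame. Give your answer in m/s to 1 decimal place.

Taking east as x and north as y: moving walkway velocity = (0.771, 0.785) m/s; traveller velocity relative to moving walkway = (0.045, -1.299) m/s.
Velocity relative to ground = (0.771, 0.785) + (0.045, -1.299) = (0.816, -0.515) m/s.
Speed = |(0.816, -0.515)| = 0.965 m/s.

1.0 m/s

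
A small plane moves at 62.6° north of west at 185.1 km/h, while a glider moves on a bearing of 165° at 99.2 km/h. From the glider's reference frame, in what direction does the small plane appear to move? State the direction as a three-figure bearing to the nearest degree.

Taking east as x and north as y: small plane velocity = (-85.183, 164.335) km/h; glider velocity = (25.675, -95.820) km/h.
Velocity of small plane relative to glider = (-85.183, 164.335) − (25.675, -95.820) = (-110.858, 260.154) km/h.
Bearing = atan2(-110.86, 260.15) = 336.92° clockwise from north.

337°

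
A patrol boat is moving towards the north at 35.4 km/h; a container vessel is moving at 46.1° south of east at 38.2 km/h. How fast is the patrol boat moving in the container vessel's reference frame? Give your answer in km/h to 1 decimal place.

Taking east as x and north as y: patrol boat velocity = (0.000, 35.400) km/h; container vessel velocity = (26.488, -27.525) km/h.
Velocity of patrol boat relative to container vessel = (0.000, 35.400) − (26.488, -27.525) = (-26.488, 62.925) km/h.
Magnitude = |(-26.488, 62.925)| = 68.273 km/h.

68.3 km/h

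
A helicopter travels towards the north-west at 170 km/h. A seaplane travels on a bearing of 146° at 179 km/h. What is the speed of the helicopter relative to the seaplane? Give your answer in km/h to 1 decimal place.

347.4 km/h

Taking east as x and north as y: helicopter velocity = (-120.208, 120.208) km/h; seaplane velocity = (100.096, -148.398) km/h.
Velocity of helicopter relative to seaplane = (-120.208, 120.208) − (100.096, -148.398) = (-220.304, 268.606) km/h.
Magnitude = |(-220.304, 268.606)| = 347.394 km/h.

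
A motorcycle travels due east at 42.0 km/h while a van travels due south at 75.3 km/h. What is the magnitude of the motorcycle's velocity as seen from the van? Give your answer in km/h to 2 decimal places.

Taking east as x and north as y: motorcycle velocity = (42.000, 0.000) km/h; van velocity = (0.000, -75.300) km/h.
Velocity of motorcycle relative to van = (42.000, 0.000) − (0.000, -75.300) = (42.000, 75.300) km/h.
Magnitude = |(42.000, 75.300)| = 86.221 km/h.

86.22 km/h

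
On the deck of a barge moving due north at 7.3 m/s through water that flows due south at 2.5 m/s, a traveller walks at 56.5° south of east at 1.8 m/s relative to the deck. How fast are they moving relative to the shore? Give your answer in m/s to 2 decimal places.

3.45 m/s

In east/north components (m/s): traveller relative to barge = (0.993, -1.501); barge relative to water = (0.000, 7.300); water relative to ground = (0.000, -2.500).
Sum = (0.993, 3.299) m/s.
Speed = |(0.993, 3.299)| = 3.445 m/s.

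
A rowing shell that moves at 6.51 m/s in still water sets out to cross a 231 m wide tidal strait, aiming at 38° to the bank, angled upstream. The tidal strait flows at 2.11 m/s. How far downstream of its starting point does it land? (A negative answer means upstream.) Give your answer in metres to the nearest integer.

Perpendicular speed = 4.008 m/s; crossing time = 231 / 4.008 = 57.635 s.
Net downstream speed = -3.020 m/s.
Drift = -3.020 × 57.635 = -174.056 m (upstream).

-174 m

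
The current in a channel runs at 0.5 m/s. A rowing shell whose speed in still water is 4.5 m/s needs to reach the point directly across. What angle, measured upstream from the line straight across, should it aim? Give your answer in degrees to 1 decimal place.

To cancel the current, the upstream component of the rowing shell's velocity must equal the flow: 4.5 sin θ = 0.5.
sin θ = 0.5 / 4.5 = 0.1111.
θ = arcsin(0.1111) = 6.379°.

6.4°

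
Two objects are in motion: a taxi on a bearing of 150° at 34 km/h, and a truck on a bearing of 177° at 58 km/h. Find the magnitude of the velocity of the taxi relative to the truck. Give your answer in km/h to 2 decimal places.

31.72 km/h

Taking east as x and north as y: taxi velocity = (17.000, -29.445) km/h; truck velocity = (3.035, -57.921) km/h.
Velocity of taxi relative to truck = (17.000, -29.445) − (3.035, -57.921) = (13.965, 28.476) km/h.
Magnitude = |(13.965, 28.476)| = 31.715 km/h.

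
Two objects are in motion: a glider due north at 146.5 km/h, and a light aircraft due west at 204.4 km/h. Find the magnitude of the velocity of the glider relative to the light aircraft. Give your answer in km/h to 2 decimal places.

251.48 km/h

Taking east as x and north as y: glider velocity = (0.000, 146.500) km/h; light aircraft velocity = (-204.400, 0.000) km/h.
Velocity of glider relative to light aircraft = (0.000, 146.500) − (-204.400, 0.000) = (204.400, 146.500) km/h.
Magnitude = |(204.400, 146.500)| = 251.479 km/h.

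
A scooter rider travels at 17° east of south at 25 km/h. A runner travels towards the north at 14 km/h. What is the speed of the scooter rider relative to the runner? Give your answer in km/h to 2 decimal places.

38.61 km/h

Taking east as x and north as y: scooter rider velocity = (7.309, -23.908) km/h; runner velocity = (0.000, 14.000) km/h.
Velocity of scooter rider relative to runner = (7.309, -23.908) − (0.000, 14.000) = (7.309, -37.908) km/h.
Magnitude = |(7.309, -37.908)| = 38.606 km/h.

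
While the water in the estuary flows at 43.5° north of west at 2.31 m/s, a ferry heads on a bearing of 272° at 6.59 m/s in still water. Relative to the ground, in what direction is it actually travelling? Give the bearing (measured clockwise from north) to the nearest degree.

282°

Taking east as x and north as y: velocity relative to the water = (-6.586, 0.230) m/s; the water relative to ground = (-1.676, 1.590) m/s.
Velocity relative to ground = (-6.586, 0.230) + (-1.676, 1.590) = (-8.262, 1.820) m/s.
Bearing = atan2(-8.26, 1.82) = 282.42° clockwise from north.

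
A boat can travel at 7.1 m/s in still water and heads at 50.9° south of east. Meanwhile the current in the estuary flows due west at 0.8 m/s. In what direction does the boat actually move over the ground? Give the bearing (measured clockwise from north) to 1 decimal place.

146.3°

Taking east as x and north as y: velocity relative to the water = (4.478, -5.510) m/s; the water relative to ground = (-0.800, 0.000) m/s.
Velocity relative to ground = (4.478, -5.510) + (-0.800, 0.000) = (3.678, -5.510) m/s.
Bearing = atan2(3.68, -5.51) = 146.28° clockwise from north.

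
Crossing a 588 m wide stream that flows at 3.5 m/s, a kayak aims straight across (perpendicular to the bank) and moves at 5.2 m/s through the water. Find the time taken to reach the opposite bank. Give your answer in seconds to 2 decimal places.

113.08 s

The component of the kayak's velocity perpendicular to the bank is 5.2 m/s.
The flow acts along the bank and has no component across it.
Time = 588 / 5.200 = 113.077 s.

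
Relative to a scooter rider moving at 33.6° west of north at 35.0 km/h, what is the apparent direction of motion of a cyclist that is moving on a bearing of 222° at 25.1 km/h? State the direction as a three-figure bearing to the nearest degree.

Taking east as x and north as y: cyclist velocity = (-16.795, -18.653) km/h; scooter rider velocity = (-19.369, 29.152) km/h.
Velocity of cyclist relative to scooter rider = (-16.795, -18.653) − (-19.369, 29.152) = (2.574, -47.805) km/h.
Bearing = atan2(2.57, -47.81) = 176.92° clockwise from north.

177°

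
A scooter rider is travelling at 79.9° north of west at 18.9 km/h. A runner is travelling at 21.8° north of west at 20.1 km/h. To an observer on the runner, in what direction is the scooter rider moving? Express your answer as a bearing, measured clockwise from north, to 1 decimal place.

Taking east as x and north as y: scooter rider velocity = (-3.314, 18.607) km/h; runner velocity = (-18.663, 7.464) km/h.
Velocity of scooter rider relative to runner = (-3.314, 18.607) − (-18.663, 7.464) = (15.348, 11.143) km/h.
Bearing = atan2(15.35, 11.14) = 54.02° clockwise from north.

054.0°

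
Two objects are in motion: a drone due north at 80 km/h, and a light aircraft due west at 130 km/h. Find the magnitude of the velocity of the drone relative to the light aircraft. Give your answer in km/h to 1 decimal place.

Taking east as x and north as y: drone velocity = (0.000, 80.000) km/h; light aircraft velocity = (-130.000, 0.000) km/h.
Velocity of drone relative to light aircraft = (0.000, 80.000) − (-130.000, 0.000) = (130.000, 80.000) km/h.
Magnitude = |(130.000, 80.000)| = 152.643 km/h.

152.6 km/h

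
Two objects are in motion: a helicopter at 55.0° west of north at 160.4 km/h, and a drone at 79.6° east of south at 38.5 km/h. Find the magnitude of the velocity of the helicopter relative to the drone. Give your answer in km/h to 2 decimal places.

Taking east as x and north as y: helicopter velocity = (-131.392, 92.002) km/h; drone velocity = (37.868, -6.950) km/h.
Velocity of helicopter relative to drone = (-131.392, 92.002) − (37.868, -6.950) = (-169.259, 98.952) km/h.
Magnitude = |(-169.259, 98.952)| = 196.062 km/h.

196.06 km/h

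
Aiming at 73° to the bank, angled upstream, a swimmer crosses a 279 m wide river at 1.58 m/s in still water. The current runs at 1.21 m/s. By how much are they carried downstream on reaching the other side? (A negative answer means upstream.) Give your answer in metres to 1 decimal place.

138.1 m

Perpendicular speed = 1.511 m/s; crossing time = 279 / 1.511 = 184.651 s.
Net downstream speed = 0.748 m/s.
Drift = 0.748 × 184.651 = 138.128 m (downstream).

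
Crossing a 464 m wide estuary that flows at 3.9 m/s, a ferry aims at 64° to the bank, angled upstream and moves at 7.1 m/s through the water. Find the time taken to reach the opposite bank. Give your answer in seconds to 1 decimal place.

The component of the ferry's velocity perpendicular to the bank is 7.1 × sin 64° = 6.381 m/s.
Only the cross-stream component determines the crossing time; the current contributes nothing perpendicular to the bank.
Time = 464 / 6.381 = 72.711 s.

72.7 s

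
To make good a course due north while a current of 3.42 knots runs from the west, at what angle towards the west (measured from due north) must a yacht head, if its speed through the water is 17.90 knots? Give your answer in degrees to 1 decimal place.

The current pushes perpendicular to the desired track; the heading must have a component into the current equal to 3.42 knots: 17.90 sin θ = 3.42.
sin θ = 0.1911, so θ = 11.015°.

11.0°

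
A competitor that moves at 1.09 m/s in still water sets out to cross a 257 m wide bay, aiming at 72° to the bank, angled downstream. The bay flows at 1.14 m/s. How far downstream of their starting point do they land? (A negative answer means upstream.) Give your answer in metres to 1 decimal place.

366.1 m

Perpendicular speed = 1.037 m/s; crossing time = 257 / 1.037 = 247.914 s.
Net downstream speed = 1.477 m/s.
Drift = 1.477 × 247.914 = 366.126 m (downstream).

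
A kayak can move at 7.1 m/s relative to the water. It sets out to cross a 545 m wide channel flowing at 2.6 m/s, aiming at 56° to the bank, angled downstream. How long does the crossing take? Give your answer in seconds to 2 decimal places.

92.59 s

The component of the kayak's velocity perpendicular to the bank is 7.1 × sin 56° = 5.886 m/s.
The current is parallel to the bank, so it does not affect the crossing time.
Time = 545 / 5.886 = 92.590 s.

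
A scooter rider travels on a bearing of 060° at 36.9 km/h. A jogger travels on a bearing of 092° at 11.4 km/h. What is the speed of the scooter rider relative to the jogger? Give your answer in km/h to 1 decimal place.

27.9 km/h

Taking east as x and north as y: scooter rider velocity = (31.956, 18.450) km/h; jogger velocity = (11.393, -0.398) km/h.
Velocity of scooter rider relative to jogger = (31.956, 18.450) − (11.393, -0.398) = (20.563, 18.848) km/h.
Magnitude = |(20.563, 18.848)| = 27.894 km/h.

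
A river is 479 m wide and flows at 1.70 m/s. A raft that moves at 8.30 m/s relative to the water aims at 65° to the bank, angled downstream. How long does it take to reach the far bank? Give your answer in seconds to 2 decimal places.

The component of the raft's velocity perpendicular to the bank is 8.30 × sin 65° = 7.522 m/s.
The flow acts along the bank and has no component across it.
Time = 479 / 7.522 = 63.677 s.

63.68 s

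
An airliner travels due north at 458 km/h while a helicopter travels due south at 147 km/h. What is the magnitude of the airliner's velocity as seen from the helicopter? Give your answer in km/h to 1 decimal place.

Taking east as x and north as y: airliner velocity = (0.000, 458.000) km/h; helicopter velocity = (0.000, -147.000) km/h.
Velocity of airliner relative to helicopter = (0.000, 458.000) − (0.000, -147.000) = (0.000, 605.000) km/h.
Magnitude = |(0.000, 605.000)| = 605.000 km/h.

605.0 km/h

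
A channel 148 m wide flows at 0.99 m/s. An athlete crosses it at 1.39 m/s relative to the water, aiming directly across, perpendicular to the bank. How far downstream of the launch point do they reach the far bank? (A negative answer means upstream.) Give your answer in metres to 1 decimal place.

Perpendicular speed = 1.390 m/s; crossing time = 148 / 1.390 = 106.475 s.
Net downstream speed = 0.990 m/s.
Drift = 0.990 × 106.475 = 105.410 m (downstream).

105.4 m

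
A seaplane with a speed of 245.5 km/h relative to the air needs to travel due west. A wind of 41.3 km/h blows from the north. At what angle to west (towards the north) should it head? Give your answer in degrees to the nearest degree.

The wind pushes perpendicular to the desired track; the heading must have a component into the wind equal to 41.3 km/h: 245.5 sin θ = 41.3.
sin θ = 0.1682, so θ = 9.685°.

10°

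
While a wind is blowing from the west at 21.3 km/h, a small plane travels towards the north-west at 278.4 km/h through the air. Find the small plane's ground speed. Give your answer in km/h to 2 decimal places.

Taking east as x and north as y: velocity relative to the air = (-196.859, 196.859) km/h; the air relative to ground = (21.300, 0.000) km/h.
Velocity relative to ground = (-196.859, 196.859) + (21.300, 0.000) = (-175.559, 196.859) km/h.
Speed = |(-175.559, 196.859)| = 263.769 km/h.

263.77 km/h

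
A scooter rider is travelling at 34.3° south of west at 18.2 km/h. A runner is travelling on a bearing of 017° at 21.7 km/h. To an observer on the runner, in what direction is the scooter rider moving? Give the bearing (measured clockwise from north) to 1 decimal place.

Taking east as x and north as y: scooter rider velocity = (-15.035, -10.256) km/h; runner velocity = (6.344, 20.752) km/h.
Velocity of scooter rider relative to runner = (-15.035, -10.256) − (6.344, 20.752) = (-21.379, -31.008) km/h.
Bearing = atan2(-21.38, -31.01) = 214.59° clockwise from north.

214.6°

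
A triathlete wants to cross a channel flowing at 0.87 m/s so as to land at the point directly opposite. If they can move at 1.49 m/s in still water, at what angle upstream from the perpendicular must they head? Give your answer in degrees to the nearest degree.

36°

To cancel the current, the upstream component of the triathlete's velocity must equal the flow: 1.49 sin θ = 0.87.
sin θ = 0.87 / 1.49 = 0.5839.
θ = arcsin(0.5839) = 35.725°.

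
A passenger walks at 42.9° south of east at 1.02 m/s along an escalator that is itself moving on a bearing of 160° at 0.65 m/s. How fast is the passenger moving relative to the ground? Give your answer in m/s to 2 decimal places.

1.63 m/s

Taking east as x and north as y: escalator velocity = (0.222, -0.611) m/s; passenger velocity relative to escalator = (0.747, -0.694) m/s.
Velocity relative to ground = (0.222, -0.611) + (0.747, -0.694) = (0.970, -1.305) m/s.
Speed = |(0.970, -1.305)| = 1.626 m/s.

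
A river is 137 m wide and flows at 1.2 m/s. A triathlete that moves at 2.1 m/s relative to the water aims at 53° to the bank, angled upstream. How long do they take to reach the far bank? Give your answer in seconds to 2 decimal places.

The component of the triathlete's velocity perpendicular to the bank is 2.1 × sin 53° = 1.677 m/s.
The current is parallel to the bank, so it does not affect the crossing time.
Time = 137 / 1.677 = 81.687 s.

81.69 s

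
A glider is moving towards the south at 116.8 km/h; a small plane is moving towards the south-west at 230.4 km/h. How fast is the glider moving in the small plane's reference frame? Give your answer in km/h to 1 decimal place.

Taking east as x and north as y: glider velocity = (0.000, -116.800) km/h; small plane velocity = (-162.917, -162.917) km/h.
Velocity of glider relative to small plane = (0.000, -116.800) − (-162.917, -162.917) = (162.917, 46.117) km/h.
Magnitude = |(162.917, 46.117)| = 169.319 km/h.

169.3 km/h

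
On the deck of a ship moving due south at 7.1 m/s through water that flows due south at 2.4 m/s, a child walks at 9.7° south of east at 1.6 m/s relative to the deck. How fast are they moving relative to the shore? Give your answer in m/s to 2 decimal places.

In east/north components (m/s): child relative to ship = (1.577, -0.270); ship relative to water = (0.000, -7.100); water relative to ground = (0.000, -2.400).
Sum = (1.577, -9.770) m/s.
Speed = |(1.577, -9.770)| = 9.896 m/s.

9.90 m/s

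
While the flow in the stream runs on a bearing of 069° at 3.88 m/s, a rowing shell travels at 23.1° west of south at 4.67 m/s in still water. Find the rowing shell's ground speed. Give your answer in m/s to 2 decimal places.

3.41 m/s

Taking east as x and north as y: velocity relative to the water = (-1.832, -4.296) m/s; the water relative to ground = (3.622, 1.390) m/s.
Velocity relative to ground = (-1.832, -4.296) + (3.622, 1.390) = (1.790, -2.905) m/s.
Speed = |(1.790, -2.905)| = 3.412 m/s.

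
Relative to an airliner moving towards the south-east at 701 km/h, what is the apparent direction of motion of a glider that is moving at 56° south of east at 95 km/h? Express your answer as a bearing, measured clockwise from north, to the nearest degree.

313°

Taking east as x and north as y: glider velocity = (53.123, -78.759) km/h; airliner velocity = (495.682, -495.682) km/h.
Velocity of glider relative to airliner = (53.123, -78.759) − (495.682, -495.682) = (-442.559, 416.923) km/h.
Bearing = atan2(-442.56, 416.92) = 313.29° clockwise from north.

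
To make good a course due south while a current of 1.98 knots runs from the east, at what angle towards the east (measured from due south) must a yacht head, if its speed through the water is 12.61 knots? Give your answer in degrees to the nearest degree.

The current pushes perpendicular to the desired track; the heading must have a component into the current equal to 1.98 knots: 12.61 sin θ = 1.98.
sin θ = 0.1570, so θ = 9.034°.

9°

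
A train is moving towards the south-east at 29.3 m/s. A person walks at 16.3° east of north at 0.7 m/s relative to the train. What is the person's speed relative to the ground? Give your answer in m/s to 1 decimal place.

Taking east as x and north as y: train velocity = (20.718, -20.718) m/s; person velocity relative to train = (0.196, 0.672) m/s.
Velocity relative to ground = (20.718, -20.718) + (0.196, 0.672) = (20.915, -20.046) m/s.
Speed = |(20.915, -20.046)| = 28.970 m/s.

29.0 m/s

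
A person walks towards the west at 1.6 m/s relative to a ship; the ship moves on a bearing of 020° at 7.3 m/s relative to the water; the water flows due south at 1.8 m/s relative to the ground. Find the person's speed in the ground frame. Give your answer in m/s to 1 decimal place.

5.1 m/s

In east/north components (m/s): person relative to ship = (-1.600, 0.000); ship relative to water = (2.497, 6.860); water relative to ground = (0.000, -1.800).
Sum = (0.897, 5.060) m/s.
Speed = |(0.897, 5.060)| = 5.139 m/s.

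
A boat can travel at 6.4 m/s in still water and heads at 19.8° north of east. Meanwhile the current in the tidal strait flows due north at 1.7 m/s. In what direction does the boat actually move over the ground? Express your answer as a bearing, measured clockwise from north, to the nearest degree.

057°

Taking east as x and north as y: velocity relative to the water = (6.022, 2.168) m/s; the water relative to ground = (0.000, 1.700) m/s.
Velocity relative to ground = (6.022, 2.168) + (0.000, 1.700) = (6.022, 3.868) m/s.
Bearing = atan2(6.02, 3.87) = 57.29° clockwise from north.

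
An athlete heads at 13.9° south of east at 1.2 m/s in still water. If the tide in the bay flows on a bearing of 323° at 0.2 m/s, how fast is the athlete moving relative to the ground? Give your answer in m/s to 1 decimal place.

Taking east as x and north as y: velocity relative to the water = (1.165, -0.288) m/s; the water relative to ground = (-0.120, 0.160) m/s.
Velocity relative to ground = (1.165, -0.288) + (-0.120, 0.160) = (1.044, -0.129) m/s.
Speed = |(1.044, -0.129)| = 1.052 m/s.

1.1 m/s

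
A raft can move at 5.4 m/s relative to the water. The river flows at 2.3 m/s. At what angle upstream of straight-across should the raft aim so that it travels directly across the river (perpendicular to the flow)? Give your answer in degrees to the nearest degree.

To cancel the current, the upstream component of the raft's velocity must equal the flow: 5.4 sin θ = 2.3.
sin θ = 2.3 / 5.4 = 0.4259.
θ = arcsin(0.4259) = 25.209°.

25°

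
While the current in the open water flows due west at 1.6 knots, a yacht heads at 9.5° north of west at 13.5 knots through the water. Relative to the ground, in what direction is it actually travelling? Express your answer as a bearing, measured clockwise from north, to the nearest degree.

278°

Taking east as x and north as y: velocity relative to the water = (-13.315, 2.228) knots; the water relative to ground = (-1.600, 0.000) knots.
Velocity relative to ground = (-13.315, 2.228) + (-1.600, 0.000) = (-14.915, 2.228) knots.
Bearing = atan2(-14.91, 2.23) = 278.50° clockwise from north.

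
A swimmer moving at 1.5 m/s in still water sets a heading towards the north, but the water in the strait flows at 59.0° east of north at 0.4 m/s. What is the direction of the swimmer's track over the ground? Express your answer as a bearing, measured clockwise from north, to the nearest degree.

Taking east as x and north as y: velocity relative to the water = (0.000, 1.500) m/s; the water relative to ground = (0.343, 0.206) m/s.
Velocity relative to ground = (0.000, 1.500) + (0.343, 0.206) = (0.343, 1.706) m/s.
Bearing = atan2(0.34, 1.71) = 11.36° clockwise from north.

011°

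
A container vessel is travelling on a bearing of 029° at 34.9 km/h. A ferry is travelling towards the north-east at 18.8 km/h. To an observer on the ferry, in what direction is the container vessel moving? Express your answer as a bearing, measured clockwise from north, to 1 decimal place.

Taking east as x and north as y: container vessel velocity = (16.920, 30.524) km/h; ferry velocity = (13.294, 13.294) km/h.
Velocity of container vessel relative to ferry = (16.920, 30.524) − (13.294, 13.294) = (3.626, 17.231) km/h.
Bearing = atan2(3.63, 17.23) = 11.88° clockwise from north.

011.9°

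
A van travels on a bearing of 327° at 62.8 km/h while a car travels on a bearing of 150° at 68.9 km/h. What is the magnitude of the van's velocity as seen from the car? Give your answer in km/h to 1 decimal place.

Taking east as x and north as y: van velocity = (-34.203, 52.669) km/h; car velocity = (34.450, -59.669) km/h.
Velocity of van relative to car = (-34.203, 52.669) − (34.450, -59.669) = (-68.653, 112.338) km/h.
Magnitude = |(-68.653, 112.338)| = 131.655 km/h.

131.7 km/h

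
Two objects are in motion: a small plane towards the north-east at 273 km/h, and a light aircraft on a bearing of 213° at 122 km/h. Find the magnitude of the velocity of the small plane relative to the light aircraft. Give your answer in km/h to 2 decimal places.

393.15 km/h

Taking east as x and north as y: small plane velocity = (193.040, 193.040) km/h; light aircraft velocity = (-66.446, -102.318) km/h.
Velocity of small plane relative to light aircraft = (193.040, 193.040) − (-66.446, -102.318) = (259.486, 295.358) km/h.
Magnitude = |(259.486, 295.358)| = 393.153 km/h.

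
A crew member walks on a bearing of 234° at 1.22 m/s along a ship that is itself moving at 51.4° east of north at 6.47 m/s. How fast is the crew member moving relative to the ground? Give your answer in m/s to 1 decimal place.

5.3 m/s

Taking east as x and north as y: ship velocity = (5.056, 4.037) m/s; crew member velocity relative to ship = (-0.987, -0.717) m/s.
Velocity relative to ground = (5.056, 4.037) + (-0.987, -0.717) = (4.069, 3.319) m/s.
Speed = |(4.069, 3.319)| = 5.252 m/s.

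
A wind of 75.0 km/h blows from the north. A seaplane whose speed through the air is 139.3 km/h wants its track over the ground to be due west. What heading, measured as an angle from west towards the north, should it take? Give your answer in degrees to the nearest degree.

The wind pushes perpendicular to the desired track; the heading must have a component into the wind equal to 75.0 km/h: 139.3 sin θ = 75.0.
sin θ = 0.5384, so θ = 32.575°.

33°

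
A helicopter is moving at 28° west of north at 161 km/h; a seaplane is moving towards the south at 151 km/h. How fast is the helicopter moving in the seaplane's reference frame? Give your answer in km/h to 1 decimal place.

Taking east as x and north as y: helicopter velocity = (-75.585, 142.155) km/h; seaplane velocity = (0.000, -151.000) km/h.
Velocity of helicopter relative to seaplane = (-75.585, 142.155) − (0.000, -151.000) = (-75.585, 293.155) km/h.
Magnitude = |(-75.585, 293.155)| = 302.742 km/h.

302.7 km/h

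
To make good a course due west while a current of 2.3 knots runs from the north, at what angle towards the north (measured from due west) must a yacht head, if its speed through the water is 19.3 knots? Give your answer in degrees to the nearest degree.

7°

The current pushes perpendicular to the desired track; the heading must have a component into the current equal to 2.3 knots: 19.3 sin θ = 2.3.
sin θ = 0.1192, so θ = 6.844°.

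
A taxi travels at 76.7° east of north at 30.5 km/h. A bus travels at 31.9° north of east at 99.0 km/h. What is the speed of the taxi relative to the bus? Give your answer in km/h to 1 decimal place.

70.8 km/h

Taking east as x and north as y: taxi velocity = (29.682, 7.017) km/h; bus velocity = (84.048, 52.315) km/h.
Velocity of taxi relative to bus = (29.682, 7.017) − (84.048, 52.315) = (-54.366, -45.299) km/h.
Magnitude = |(-54.366, -45.299)| = 70.765 km/h.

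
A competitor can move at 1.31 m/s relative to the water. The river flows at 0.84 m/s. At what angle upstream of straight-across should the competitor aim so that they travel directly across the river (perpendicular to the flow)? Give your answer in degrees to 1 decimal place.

39.9°

To cancel the current, the upstream component of the competitor's velocity must equal the flow: 1.31 sin θ = 0.84.
sin θ = 0.84 / 1.31 = 0.6412.
θ = arcsin(0.6412) = 39.883°.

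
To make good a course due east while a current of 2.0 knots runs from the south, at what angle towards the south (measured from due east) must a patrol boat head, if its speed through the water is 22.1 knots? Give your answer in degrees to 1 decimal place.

The current pushes perpendicular to the desired track; the heading must have a component into the current equal to 2.0 knots: 22.1 sin θ = 2.0.
sin θ = 0.0905, so θ = 5.192°.

5.2°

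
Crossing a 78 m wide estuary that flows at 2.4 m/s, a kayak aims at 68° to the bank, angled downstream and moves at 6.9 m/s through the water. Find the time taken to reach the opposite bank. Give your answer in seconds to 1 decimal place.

The component of the kayak's velocity perpendicular to the bank is 6.9 × sin 68° = 6.398 m/s.
Only the cross-stream component determines the crossing time; the current contributes nothing perpendicular to the bank.
Time = 78 / 6.398 = 12.192 s.

12.2 s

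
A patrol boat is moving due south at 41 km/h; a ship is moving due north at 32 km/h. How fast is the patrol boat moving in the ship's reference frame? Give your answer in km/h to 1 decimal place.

73.0 km/h

Taking east as x and north as y: patrol boat velocity = (0.000, -41.000) km/h; ship velocity = (0.000, 32.000) km/h.
Velocity of patrol boat relative to ship = (0.000, -41.000) − (0.000, 32.000) = (0.000, -73.000) km/h.
Magnitude = |(0.000, -73.000)| = 73.000 km/h.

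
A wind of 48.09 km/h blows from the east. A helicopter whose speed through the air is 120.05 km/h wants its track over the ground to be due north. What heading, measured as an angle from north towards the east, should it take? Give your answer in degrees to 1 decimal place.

The wind pushes perpendicular to the desired track; the heading must have a component into the wind equal to 48.09 km/h: 120.05 sin θ = 48.09.
sin θ = 0.4006, so θ = 23.615°.

23.6°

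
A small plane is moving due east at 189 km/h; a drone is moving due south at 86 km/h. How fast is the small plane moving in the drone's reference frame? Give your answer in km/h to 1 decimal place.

207.6 km/h

Taking east as x and north as y: small plane velocity = (189.000, 0.000) km/h; drone velocity = (0.000, -86.000) km/h.
Velocity of small plane relative to drone = (189.000, 0.000) − (0.000, -86.000) = (189.000, 86.000) km/h.
Magnitude = |(189.000, 86.000)| = 207.646 km/h.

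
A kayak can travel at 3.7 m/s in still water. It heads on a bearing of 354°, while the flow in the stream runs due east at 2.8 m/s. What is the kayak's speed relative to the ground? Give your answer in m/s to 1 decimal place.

4.4 m/s

Taking east as x and north as y: velocity relative to the water = (-0.387, 3.680) m/s; the water relative to ground = (2.800, 0.000) m/s.
Velocity relative to ground = (-0.387, 3.680) + (2.800, 0.000) = (2.413, 3.680) m/s.
Speed = |(2.413, 3.680)| = 4.400 m/s.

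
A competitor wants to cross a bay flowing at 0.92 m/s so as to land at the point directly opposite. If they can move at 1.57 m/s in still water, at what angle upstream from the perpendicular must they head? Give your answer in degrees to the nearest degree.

To cancel the current, the upstream component of the competitor's velocity must equal the flow: 1.57 sin θ = 0.92.
sin θ = 0.92 / 1.57 = 0.5860.
θ = arcsin(0.5860) = 35.873°.

36°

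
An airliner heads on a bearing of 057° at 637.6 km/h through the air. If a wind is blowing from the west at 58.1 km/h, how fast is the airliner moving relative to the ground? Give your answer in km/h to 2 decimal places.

Taking east as x and north as y: velocity relative to the air = (534.736, 347.262) km/h; the air relative to ground = (58.100, 0.000) km/h.
Velocity relative to ground = (534.736, 347.262) + (58.100, 0.000) = (592.836, 347.262) km/h.
Speed = |(592.836, 347.262)| = 687.056 km/h.

687.06 km/h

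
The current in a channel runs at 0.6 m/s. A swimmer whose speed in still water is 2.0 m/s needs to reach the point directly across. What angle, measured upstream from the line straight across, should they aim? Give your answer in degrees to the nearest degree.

17°

To cancel the current, the upstream component of the swimmer's velocity must equal the flow: 2.0 sin θ = 0.6.
sin θ = 0.6 / 2.0 = 0.3000.
θ = arcsin(0.3000) = 17.458°.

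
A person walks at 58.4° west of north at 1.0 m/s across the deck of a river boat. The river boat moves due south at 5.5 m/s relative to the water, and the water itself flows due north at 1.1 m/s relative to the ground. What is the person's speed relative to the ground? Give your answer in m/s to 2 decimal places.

In east/north components (m/s): person relative to river boat = (-0.852, 0.524); river boat relative to water = (0.000, -5.500); water relative to ground = (0.000, 1.100).
Sum = (-0.852, -3.876) m/s.
Speed = |(-0.852, -3.876)| = 3.968 m/s.

3.97 m/s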